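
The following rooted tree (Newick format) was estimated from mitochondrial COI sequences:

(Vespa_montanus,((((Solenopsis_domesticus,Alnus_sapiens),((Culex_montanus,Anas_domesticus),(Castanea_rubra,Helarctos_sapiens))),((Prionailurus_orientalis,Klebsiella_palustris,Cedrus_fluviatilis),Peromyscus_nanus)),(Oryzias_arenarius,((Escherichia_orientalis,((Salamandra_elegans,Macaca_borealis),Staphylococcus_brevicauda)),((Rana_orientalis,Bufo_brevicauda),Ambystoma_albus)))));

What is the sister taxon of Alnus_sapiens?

Alnus_sapiens attaches to the tree at the node subtending (Solenopsis_domesticus,Alnus_sapiens).
The other lineage descending from that same node — the sister group — is the single tip Solenopsis_domesticus.

Solenopsis_domesticus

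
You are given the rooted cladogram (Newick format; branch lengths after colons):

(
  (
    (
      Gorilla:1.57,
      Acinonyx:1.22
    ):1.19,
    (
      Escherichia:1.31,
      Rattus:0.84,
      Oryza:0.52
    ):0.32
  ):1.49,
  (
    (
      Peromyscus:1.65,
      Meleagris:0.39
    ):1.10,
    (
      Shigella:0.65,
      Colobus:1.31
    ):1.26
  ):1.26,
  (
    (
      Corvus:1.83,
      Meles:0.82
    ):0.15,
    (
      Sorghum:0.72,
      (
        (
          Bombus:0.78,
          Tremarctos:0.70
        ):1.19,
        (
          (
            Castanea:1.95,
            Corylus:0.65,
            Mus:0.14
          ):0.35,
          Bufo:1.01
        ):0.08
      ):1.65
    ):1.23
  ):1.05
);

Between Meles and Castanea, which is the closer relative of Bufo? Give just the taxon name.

Castanea

The MRCA of Bufo and Castanea subtends ((Castanea,Corylus,Mus),Bufo) (4 taxa).
The MRCA of Bufo and Meles subtends ((Corvus,Meles),(Sorghum,((Bombus,Tremarctos),((Castanea,Corylus,Mus),Bufo)))) (9 taxa).
The first is nested inside the second, so Bufo shares a more recent common ancestor with Castanea.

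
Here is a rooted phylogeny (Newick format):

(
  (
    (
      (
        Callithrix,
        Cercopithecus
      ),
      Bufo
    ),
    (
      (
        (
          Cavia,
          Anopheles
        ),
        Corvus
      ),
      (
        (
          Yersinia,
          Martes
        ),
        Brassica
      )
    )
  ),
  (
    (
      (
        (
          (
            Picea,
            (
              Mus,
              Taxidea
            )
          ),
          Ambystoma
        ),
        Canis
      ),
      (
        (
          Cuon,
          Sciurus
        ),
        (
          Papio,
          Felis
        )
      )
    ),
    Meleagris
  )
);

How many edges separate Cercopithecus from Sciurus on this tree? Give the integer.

9

The MRCA of Cercopithecus and Sciurus is the root of the tree.
From Cercopithecus up to that node: 4 branches. From Sciurus up to the same node: 5 branches. Total: 4 + 5 = 9.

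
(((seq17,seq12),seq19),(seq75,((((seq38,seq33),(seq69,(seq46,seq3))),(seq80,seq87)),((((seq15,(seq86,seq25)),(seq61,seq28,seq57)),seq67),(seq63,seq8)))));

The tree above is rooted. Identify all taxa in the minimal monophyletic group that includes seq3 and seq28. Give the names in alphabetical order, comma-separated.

Tracing seq3: it sits inside (seq46,seq3).
Tracing seq28: it sits inside (seq61,seq28,seq57).
The smallest clade enclosing both is ((((seq38,seq33),(seq69,(seq46,seq3))),(seq80,seq87)),((((seq15,(seq86,seq25)),(seq61,seq28,seq57)),seq67),(seq63,seq8))); the answer is its 16 terminal taxa in alphabetical order.

seq15, seq25, seq28, seq3, seq33, seq38, seq46, seq57, seq61, seq63, seq67, seq69, seq8, seq80, seq86, seq87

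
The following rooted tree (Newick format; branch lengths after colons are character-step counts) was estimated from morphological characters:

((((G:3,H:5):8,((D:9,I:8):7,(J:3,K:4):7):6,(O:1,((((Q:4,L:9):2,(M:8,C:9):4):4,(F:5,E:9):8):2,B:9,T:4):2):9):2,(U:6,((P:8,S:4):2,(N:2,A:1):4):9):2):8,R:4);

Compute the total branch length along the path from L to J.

44

The path runs L → … → MRCA → … → J; the MRCA is the node subtending ((G,H),((D,I),(J,K)),(O,((((Q,L),(M,C)),(F,E)),B,T))).
Branch lengths along that path: 9 + 2 + 4 + 2 + 2 + 9 + 6 + 7 + 3 = 44.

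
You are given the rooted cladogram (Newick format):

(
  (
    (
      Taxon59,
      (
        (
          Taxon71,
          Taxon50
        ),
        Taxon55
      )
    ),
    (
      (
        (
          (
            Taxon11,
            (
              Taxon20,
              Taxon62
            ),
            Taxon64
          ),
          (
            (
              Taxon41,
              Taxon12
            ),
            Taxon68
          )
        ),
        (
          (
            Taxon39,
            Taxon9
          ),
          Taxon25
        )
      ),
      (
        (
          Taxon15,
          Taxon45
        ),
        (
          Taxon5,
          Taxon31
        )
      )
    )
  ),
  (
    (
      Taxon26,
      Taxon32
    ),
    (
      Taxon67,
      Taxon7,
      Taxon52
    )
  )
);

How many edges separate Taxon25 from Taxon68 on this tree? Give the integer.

5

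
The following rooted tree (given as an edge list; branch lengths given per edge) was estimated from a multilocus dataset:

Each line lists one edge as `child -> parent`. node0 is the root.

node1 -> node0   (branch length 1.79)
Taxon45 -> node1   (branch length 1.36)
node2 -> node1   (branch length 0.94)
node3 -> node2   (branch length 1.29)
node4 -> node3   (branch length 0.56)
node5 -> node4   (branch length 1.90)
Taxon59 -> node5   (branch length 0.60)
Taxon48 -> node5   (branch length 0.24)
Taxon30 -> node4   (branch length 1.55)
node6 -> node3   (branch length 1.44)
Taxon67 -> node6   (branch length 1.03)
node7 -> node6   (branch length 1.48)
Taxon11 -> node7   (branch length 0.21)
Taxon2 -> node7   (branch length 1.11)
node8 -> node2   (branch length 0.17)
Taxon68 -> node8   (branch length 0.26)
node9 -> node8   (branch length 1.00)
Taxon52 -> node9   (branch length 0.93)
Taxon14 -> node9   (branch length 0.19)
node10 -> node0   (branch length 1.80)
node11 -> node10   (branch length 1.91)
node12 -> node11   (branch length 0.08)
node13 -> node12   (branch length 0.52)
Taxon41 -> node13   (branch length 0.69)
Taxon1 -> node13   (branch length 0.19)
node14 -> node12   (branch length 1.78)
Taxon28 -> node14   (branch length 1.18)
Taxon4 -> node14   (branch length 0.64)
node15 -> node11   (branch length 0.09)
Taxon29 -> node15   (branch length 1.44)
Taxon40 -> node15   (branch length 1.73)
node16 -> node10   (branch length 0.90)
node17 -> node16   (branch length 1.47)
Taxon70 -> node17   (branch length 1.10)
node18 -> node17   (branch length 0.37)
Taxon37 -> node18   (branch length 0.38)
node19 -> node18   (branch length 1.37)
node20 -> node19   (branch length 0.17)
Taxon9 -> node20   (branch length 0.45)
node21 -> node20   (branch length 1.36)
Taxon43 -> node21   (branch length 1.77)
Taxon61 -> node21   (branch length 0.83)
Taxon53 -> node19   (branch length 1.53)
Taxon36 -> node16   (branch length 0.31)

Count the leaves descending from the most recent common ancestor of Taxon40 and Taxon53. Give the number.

13

The MRCA of Taxon40 and Taxon53 is the node subtending ((((Taxon41,Taxon1),(Taxon28,Taxon4)),(Taxon29,Taxon40)),((Taxon70,(Taxon37,((Taxon9,(Taxon43,Taxon61)),Taxon53))),Taxon36)).
That clade contains 13 terminal taxa: Taxon1, Taxon28, Taxon29, Taxon36, Taxon37, Taxon4, Taxon40, Taxon41, Taxon43, Taxon53, Taxon61, Taxon70, Taxon9.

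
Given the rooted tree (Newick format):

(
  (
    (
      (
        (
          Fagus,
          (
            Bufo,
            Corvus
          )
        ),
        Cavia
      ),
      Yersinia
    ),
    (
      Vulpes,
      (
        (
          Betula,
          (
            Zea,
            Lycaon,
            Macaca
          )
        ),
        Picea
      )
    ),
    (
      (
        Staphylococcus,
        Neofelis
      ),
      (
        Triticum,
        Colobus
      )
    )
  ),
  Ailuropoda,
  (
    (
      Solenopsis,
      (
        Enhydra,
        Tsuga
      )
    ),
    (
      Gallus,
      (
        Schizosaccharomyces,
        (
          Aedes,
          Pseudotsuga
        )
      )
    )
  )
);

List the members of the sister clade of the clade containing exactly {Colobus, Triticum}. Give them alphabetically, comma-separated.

Neofelis, Staphylococcus

The clade containing exactly {Colobus, Triticum} attaches to the tree at the node subtending ((Staphylococcus,Neofelis),(Triticum,Colobus)).
The other lineage descending from that same node — the sister group — is (Staphylococcus,Neofelis); its 2 tips in alphabetical order are the answer.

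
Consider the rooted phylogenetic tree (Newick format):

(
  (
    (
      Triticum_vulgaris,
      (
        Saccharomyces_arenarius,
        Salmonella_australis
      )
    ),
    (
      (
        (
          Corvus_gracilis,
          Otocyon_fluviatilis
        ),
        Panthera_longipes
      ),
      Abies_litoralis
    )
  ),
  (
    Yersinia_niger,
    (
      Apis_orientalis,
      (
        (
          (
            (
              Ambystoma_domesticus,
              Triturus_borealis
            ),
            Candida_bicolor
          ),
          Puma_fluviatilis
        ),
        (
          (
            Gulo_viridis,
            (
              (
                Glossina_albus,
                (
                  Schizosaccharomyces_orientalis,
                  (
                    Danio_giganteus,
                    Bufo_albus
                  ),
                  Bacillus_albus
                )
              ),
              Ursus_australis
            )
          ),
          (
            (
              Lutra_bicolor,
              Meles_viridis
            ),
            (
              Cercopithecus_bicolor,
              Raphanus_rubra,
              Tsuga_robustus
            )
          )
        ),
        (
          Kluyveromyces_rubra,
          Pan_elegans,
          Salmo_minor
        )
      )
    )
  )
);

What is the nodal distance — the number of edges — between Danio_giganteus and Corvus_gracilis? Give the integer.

15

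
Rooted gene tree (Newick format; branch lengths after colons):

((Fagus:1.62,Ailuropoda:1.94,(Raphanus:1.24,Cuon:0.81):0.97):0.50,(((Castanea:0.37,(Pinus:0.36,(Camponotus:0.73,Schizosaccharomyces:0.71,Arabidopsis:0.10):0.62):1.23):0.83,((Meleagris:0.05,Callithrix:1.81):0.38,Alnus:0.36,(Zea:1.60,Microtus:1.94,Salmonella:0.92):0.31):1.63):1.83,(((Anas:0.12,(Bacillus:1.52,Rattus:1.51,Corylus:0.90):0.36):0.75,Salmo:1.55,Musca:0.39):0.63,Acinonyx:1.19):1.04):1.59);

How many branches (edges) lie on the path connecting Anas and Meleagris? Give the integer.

8

The MRCA of Anas and Meleagris is the node subtending (((Castanea,(Pinus,(Camponotus,Schizosaccharomyces,Arabidopsis))),((Meleagris,Callithrix),Alnus,(Zea,Microtus,Salmonella))),(((Anas,(Bacillus,Rattus,Corylus)),Salmo,Musca),Acinonyx)).
From Anas up to that node: 4 branches. From Meleagris up to the same node: 4 branches. Total: 4 + 4 = 8.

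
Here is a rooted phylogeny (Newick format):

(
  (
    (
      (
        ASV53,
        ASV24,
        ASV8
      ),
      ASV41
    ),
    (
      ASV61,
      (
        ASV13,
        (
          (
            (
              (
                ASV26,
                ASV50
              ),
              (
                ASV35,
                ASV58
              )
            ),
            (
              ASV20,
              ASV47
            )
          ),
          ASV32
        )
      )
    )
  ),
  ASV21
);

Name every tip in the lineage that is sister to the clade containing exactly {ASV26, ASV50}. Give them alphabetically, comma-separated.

ASV35, ASV58

The clade containing exactly {ASV26, ASV50} attaches to the tree at the node subtending ((ASV26,ASV50),(ASV35,ASV58)).
The other lineage descending from that same node — the sister group — is (ASV35,ASV58); its 2 tips in alphabetical order are the answer.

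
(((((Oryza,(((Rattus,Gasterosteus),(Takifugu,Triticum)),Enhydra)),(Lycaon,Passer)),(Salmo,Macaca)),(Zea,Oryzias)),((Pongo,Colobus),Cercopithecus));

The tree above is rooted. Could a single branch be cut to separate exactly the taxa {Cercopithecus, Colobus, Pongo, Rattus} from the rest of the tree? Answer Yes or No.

The MRCA of the listed taxa is the root, so the smallest clade containing them is the whole tree.
That clade also contains Enhydra, Gasterosteus, Lycaon, Macaca, Oryza, Oryzias, Passer, Salmo, Takifugu, Triticum, Zea, which are not in the proposed group, so the group is not monophyletic.

No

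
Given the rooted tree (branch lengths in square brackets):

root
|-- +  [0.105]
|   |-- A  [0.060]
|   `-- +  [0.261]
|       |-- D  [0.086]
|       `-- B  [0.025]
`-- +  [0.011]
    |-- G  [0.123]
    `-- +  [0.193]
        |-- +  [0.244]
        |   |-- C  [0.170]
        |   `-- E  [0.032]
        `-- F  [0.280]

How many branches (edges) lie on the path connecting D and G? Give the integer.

5

The MRCA of D and G is the root of the tree.
From D up to that node: 3 branches. From G up to the same node: 2 branches. Total: 3 + 2 = 5.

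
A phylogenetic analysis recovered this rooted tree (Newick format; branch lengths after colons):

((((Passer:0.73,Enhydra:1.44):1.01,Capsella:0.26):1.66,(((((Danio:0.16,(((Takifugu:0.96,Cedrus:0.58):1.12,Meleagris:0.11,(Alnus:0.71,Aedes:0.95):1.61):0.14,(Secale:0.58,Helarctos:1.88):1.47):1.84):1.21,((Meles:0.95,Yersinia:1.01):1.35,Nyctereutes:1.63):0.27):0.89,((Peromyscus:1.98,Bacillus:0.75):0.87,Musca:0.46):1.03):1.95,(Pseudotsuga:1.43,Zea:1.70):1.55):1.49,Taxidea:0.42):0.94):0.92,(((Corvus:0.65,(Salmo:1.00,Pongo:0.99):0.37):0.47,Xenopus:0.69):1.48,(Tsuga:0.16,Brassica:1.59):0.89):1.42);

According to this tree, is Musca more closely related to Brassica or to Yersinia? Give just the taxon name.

Yersinia

The MRCA of Musca and Yersinia subtends (((Danio,(((Takifugu,Cedrus),Meleagris,(Alnus,Aedes)),(Secale,Helarctos))),((Meles,Yersinia),Nyctereutes)),((Peromyscus,Bacillus),Musca)) (14 taxa).
The MRCA of Musca and Brassica is the root, subtending the entire tree (26 taxa).
The first is nested inside the second, so Musca shares a more recent common ancestor with Yersinia.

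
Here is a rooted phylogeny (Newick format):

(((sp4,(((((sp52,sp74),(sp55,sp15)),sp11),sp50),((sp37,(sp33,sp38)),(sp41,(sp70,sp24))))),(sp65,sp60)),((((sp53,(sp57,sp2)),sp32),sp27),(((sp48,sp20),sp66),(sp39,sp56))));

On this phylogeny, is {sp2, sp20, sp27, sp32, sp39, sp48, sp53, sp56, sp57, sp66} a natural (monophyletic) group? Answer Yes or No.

Yes

The most recent common ancestor of these taxa subtends ((((sp53,(sp57,sp2)),sp32),sp27),(((sp48,sp20),sp66),(sp39,sp56))).
That clade has exactly 10 tips — every listed taxon and nothing else — so the group is monophyletic.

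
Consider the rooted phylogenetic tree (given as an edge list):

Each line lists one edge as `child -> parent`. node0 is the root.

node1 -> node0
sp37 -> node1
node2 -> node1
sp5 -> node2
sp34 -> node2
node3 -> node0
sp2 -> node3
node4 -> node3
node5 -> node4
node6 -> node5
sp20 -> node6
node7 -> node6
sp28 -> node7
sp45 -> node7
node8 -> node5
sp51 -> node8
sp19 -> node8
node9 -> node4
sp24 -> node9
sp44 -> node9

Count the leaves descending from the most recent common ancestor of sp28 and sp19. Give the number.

5

The MRCA of sp28 and sp19 is the node subtending ((sp20,(sp28,sp45)),(sp51,sp19)).
That clade contains 5 terminal taxa: sp19, sp20, sp28, sp45, sp51.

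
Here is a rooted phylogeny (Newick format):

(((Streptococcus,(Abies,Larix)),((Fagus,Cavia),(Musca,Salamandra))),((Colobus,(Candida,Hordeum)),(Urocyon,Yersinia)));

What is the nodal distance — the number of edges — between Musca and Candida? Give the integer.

8

The MRCA of Musca and Candida is the root of the tree.
From Musca up to that node: 4 branches. From Candida up to the same node: 4 branches. Total: 4 + 4 = 8.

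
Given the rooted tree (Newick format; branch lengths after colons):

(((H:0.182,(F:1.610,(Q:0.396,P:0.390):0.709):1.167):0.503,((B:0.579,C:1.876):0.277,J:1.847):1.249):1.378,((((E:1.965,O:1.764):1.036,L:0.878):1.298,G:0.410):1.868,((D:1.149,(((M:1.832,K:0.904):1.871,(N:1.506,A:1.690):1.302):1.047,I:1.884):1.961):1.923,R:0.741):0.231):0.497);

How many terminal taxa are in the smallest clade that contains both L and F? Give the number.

The MRCA of L and F is the root, so the clade is the entire tree.
That clade contains 18 terminal taxa: A, B, C, D, E, F, G, H, I, J, K, L, M, N, O, P, Q, R.

18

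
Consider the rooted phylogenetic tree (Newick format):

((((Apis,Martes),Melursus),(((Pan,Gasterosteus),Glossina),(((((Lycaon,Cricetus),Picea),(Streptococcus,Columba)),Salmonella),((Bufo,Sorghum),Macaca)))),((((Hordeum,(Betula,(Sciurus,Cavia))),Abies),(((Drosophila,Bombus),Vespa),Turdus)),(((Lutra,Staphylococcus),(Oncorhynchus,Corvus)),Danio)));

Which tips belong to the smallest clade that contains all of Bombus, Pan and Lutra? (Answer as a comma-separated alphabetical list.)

Abies, Apis, Betula, Bombus, Bufo, Cavia, Columba, Corvus, Cricetus, Danio, Drosophila, Gasterosteus, Glossina, Hordeum, Lutra, Lycaon, Macaca, Martes, Melursus, Oncorhynchus, Pan, Picea, Salmonella, Sciurus, Sorghum, Staphylococcus, Streptococcus, Turdus, Vespa

Tracing Bombus: it sits inside (Drosophila,Bombus).
Tracing Pan: it sits inside (Pan,Gasterosteus).
Tracing Lutra: it sits inside (Lutra,Staphylococcus).
The smallest clade enclosing all 3 is the whole tree (their MRCA is the root), so the answer is all 29 tips in alphabetical order.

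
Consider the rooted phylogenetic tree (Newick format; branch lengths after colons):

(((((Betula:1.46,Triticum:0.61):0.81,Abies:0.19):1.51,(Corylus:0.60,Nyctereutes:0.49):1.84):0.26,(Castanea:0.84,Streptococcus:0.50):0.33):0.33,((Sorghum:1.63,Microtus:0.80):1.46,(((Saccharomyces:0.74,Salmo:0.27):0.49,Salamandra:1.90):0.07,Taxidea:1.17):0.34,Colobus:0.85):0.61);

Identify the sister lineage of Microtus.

Sorghum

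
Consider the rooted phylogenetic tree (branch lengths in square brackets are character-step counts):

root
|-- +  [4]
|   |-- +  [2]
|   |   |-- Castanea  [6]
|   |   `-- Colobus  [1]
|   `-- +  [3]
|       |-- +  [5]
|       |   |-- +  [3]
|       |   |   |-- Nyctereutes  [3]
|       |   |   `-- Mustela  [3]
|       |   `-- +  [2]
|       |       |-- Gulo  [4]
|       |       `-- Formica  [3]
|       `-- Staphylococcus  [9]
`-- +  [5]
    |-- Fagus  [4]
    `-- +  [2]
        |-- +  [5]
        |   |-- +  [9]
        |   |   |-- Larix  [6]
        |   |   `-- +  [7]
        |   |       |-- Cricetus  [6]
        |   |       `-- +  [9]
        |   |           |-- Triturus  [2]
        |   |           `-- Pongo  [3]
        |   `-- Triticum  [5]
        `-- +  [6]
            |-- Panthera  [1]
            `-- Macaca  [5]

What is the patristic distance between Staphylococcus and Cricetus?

The path runs Staphylococcus → … → MRCA → … → Cricetus; the MRCA is the root of the tree.
Branch lengths along that path: 9 + 3 + 4 + 5 + 2 + 5 + 9 + 7 + 6 = 50.

50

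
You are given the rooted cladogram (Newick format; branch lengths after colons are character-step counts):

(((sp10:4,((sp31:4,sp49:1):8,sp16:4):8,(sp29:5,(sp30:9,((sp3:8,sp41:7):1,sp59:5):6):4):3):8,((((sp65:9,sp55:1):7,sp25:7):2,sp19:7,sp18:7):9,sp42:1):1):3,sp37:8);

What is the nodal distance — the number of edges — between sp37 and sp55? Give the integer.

The MRCA of sp37 and sp55 is the root of the tree.
From sp37 up to that node: 1 branch. From sp55 up to the same node: 6 branches. Total: 1 + 6 = 7.

7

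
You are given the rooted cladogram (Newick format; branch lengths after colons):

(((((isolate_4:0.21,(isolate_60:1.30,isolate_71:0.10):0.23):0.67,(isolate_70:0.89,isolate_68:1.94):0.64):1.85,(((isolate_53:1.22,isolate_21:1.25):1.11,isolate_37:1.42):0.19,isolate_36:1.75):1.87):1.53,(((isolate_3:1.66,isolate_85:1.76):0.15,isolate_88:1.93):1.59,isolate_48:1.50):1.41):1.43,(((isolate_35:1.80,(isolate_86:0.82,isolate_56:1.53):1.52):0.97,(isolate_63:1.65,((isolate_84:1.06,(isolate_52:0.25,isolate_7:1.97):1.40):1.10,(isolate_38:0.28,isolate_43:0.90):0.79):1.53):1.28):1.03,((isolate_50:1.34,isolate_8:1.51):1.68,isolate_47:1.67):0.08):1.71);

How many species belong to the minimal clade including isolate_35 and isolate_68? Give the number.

25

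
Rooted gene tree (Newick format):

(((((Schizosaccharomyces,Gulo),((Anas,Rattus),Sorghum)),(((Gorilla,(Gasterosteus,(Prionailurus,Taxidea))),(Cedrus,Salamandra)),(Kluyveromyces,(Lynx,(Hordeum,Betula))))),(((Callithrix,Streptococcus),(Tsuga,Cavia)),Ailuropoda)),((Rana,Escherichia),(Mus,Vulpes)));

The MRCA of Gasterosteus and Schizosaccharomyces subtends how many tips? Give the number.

15

The MRCA of Gasterosteus and Schizosaccharomyces is the node subtending (((Schizosaccharomyces,Gulo),((Anas,Rattus),Sorghum)),(((Gorilla,(Gasterosteus,(Prionailurus,Taxidea))),(Cedrus,Salamandra)),(Kluyveromyces,(Lynx,(Hordeum,Betula))))).
That clade contains 15 terminal taxa: Anas, Betula, Cedrus, Gasterosteus, Gorilla, Gulo, Hordeum, Kluyveromyces, Lynx, Prionailurus, Rattus, Salamandra, Schizosaccharomyces, Sorghum, Taxidea.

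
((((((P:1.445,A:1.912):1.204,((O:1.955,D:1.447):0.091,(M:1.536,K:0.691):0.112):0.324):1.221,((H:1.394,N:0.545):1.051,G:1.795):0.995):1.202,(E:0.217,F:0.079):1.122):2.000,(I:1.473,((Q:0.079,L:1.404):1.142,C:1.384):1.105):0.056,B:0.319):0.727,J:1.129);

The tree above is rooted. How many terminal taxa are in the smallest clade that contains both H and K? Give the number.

The MRCA of H and K is the node subtending (((P,A),((O,D),(M,K))),((H,N),G)).
That clade contains 9 terminal taxa: A, D, G, H, K, M, N, O, P.

9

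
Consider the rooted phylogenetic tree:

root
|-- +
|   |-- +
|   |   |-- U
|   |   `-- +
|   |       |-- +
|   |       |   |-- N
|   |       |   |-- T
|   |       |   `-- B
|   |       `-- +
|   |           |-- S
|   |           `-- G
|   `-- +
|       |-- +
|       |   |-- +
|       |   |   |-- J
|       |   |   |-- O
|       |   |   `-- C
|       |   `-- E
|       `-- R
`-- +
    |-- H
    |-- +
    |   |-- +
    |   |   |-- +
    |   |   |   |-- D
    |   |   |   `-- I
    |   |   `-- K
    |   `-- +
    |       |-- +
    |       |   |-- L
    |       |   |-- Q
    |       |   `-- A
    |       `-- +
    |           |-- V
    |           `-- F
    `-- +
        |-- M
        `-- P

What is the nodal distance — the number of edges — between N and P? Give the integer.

The MRCA of N and P is the root of the tree.
From N up to that node: 5 branches. From P up to the same node: 3 branches. Total: 5 + 3 = 8.

8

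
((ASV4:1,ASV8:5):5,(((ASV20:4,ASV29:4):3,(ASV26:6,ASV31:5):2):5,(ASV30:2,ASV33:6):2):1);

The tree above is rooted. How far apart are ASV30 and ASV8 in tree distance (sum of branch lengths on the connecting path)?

The path runs ASV30 → … → MRCA → … → ASV8; the MRCA is the root of the tree.
Branch lengths along that path: 2 + 2 + 1 + 5 + 5 = 15.

15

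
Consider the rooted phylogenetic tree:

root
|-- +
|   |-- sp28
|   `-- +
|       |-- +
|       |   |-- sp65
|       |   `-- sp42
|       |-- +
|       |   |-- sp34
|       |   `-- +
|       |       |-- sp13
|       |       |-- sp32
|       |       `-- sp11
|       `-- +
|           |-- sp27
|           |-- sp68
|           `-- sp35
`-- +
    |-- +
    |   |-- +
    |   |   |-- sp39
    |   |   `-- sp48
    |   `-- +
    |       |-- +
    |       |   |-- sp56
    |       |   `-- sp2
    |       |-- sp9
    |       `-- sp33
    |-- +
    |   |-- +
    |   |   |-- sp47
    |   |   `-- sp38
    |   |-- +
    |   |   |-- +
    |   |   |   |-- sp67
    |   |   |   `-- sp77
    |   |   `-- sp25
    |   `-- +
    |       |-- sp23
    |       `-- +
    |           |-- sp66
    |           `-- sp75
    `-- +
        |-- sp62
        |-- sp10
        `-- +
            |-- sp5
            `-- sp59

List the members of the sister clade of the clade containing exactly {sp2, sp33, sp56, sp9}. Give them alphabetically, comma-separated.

The clade containing exactly {sp2, sp33, sp56, sp9} attaches to the tree at the node subtending ((sp39,sp48),((sp56,sp2),sp9,sp33)).
The other lineage descending from that same node — the sister group — is (sp39,sp48); its 2 tips in alphabetical order are the answer.

sp39, sp48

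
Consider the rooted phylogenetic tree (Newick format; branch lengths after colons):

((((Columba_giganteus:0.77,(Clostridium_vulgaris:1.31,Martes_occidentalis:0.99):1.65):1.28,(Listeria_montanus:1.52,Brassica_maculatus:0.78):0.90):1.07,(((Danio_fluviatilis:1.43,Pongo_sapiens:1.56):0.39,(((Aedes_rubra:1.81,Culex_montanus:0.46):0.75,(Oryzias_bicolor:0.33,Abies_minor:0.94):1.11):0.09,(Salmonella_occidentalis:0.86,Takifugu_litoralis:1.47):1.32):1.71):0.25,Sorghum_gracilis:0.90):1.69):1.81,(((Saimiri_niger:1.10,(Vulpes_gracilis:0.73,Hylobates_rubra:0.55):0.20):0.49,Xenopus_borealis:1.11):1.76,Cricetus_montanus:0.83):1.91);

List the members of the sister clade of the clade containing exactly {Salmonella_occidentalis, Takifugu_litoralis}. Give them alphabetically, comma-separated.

Abies_minor, Aedes_rubra, Culex_montanus, Oryzias_bicolor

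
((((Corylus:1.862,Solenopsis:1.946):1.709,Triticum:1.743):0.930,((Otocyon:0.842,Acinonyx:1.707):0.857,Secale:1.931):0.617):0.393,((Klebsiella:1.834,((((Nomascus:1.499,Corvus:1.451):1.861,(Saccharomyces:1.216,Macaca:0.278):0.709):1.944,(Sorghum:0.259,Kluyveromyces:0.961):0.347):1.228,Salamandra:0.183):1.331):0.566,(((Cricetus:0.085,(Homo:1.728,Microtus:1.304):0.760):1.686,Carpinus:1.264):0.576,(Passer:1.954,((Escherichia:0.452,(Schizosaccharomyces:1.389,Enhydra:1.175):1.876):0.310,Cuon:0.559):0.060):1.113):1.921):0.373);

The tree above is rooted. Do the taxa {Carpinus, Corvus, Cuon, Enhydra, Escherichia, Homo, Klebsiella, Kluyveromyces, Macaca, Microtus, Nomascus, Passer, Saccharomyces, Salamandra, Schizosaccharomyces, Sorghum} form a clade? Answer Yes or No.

No

The MRCA of the listed taxa subtends ((Klebsiella,((((Nomascus,Corvus),(Saccharomyces,Macaca)),(Sorghum,Kluyveromyces)),Salamandra)),(((Cricetus,(Homo,Microtus)),Carpinus),(Passer,((Escherichia,(Schizosaccharomyces,Enhydra)),Cuon)))).
That clade also contains Cricetus, which is not in the proposed group, so the group is not monophyletic.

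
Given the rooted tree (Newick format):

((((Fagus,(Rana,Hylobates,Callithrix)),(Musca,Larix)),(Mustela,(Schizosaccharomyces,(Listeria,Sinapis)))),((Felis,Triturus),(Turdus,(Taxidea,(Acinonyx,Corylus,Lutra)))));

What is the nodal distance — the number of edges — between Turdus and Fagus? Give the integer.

7

The MRCA of Turdus and Fagus is the root of the tree.
From Turdus up to that node: 3 branches. From Fagus up to the same node: 4 branches. Total: 3 + 4 = 7.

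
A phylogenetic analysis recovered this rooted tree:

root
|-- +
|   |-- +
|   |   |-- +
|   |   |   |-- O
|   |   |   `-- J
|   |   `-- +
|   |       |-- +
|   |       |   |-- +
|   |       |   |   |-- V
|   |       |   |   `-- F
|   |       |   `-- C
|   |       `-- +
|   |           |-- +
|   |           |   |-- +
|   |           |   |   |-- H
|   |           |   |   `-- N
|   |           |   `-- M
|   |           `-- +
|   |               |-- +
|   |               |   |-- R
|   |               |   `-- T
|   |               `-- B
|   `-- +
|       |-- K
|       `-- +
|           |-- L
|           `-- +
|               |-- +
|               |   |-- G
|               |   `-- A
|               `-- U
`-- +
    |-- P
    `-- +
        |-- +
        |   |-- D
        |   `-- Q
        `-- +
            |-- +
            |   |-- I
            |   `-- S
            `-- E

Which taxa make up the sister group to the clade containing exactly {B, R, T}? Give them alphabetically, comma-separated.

The clade containing exactly {B, R, T} attaches to the tree at the node subtending (((H,N),M),((R,T),B)).
The other lineage descending from that same node — the sister group — is ((H,N),M); its 3 tips in alphabetical order are the answer.

H, M, N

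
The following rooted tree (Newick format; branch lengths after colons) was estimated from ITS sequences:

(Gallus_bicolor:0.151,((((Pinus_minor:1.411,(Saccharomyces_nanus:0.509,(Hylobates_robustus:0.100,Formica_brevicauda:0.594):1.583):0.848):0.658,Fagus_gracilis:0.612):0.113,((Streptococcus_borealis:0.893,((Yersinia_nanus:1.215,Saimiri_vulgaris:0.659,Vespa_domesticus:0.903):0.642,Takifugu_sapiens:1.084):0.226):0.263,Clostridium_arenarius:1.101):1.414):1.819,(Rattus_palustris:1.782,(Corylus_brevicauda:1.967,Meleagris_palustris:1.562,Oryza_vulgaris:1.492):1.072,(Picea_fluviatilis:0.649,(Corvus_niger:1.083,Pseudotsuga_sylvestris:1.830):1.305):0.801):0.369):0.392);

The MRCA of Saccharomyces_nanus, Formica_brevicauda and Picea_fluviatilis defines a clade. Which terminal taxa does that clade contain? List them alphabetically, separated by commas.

Tracing Saccharomyces_nanus: it sits inside (Saccharomyces_nanus,(Hylobates_robustus,Formica_brevicauda)).
Tracing Formica_brevicauda: it sits inside (Hylobates_robustus,Formica_brevicauda).
Tracing Picea_fluviatilis: it sits inside (Picea_fluviatilis,(Corvus_niger,Pseudotsuga_sylvestris)).
The smallest clade enclosing all 3 is ((((Pinus_minor,(Saccharomyces_nanus,(Hylobates_robustus,Formica_brevicauda))),Fagus_gracilis),((Streptococcus_borealis,((Yersinia_nanus,Saimiri_vulgaris,Vespa_domesticus),Takifugu_sapiens)),Clostridium_arenarius)),(Rattus_palustris,(Corylus_brevicauda,Meleagris_palustris,Oryza_vulgaris),(Picea_fluviatilis,(Corvus_niger,Pseudotsuga_sylvestris)))); the answer is its 18 terminal taxa in alphabetical order.

Clostridium_arenarius, Corvus_niger, Corylus_brevicauda, Fagus_gracilis, Formica_brevicauda, Hylobates_robustus, Meleagris_palustris, Oryza_vulgaris, Picea_fluviatilis, Pinus_minor, Pseudotsuga_sylvestris, Rattus_palustris, Saccharomyces_nanus, Saimiri_vulgaris, Streptococcus_borealis, Takifugu_sapiens, Vespa_domesticus, Yersinia_nanus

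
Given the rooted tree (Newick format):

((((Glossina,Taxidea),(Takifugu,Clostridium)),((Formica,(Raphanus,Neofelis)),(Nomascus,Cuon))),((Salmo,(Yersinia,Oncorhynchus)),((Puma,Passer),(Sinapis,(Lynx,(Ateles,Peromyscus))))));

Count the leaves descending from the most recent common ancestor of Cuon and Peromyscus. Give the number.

18

The MRCA of Cuon and Peromyscus is the root, so the clade is the entire tree.
That clade contains 18 terminal taxa: Ateles, Clostridium, Cuon, Formica, Glossina, Lynx, Neofelis, Nomascus, Oncorhynchus, Passer, Peromyscus, Puma, Raphanus, Salmo, Sinapis, Takifugu, Taxidea, Yersinia.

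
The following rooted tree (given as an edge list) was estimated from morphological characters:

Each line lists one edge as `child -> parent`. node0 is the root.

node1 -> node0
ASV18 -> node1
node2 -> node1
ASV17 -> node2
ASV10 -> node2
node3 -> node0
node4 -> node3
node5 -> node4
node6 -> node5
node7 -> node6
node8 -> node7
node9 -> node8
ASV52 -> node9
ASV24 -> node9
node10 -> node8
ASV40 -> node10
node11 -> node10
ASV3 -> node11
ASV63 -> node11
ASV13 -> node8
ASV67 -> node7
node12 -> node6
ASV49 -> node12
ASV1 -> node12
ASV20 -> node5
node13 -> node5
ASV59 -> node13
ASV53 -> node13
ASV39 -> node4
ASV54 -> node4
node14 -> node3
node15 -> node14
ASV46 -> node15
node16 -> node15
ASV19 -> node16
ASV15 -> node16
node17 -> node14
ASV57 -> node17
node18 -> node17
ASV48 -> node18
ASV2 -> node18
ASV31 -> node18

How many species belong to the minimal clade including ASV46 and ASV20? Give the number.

The MRCA of ASV46 and ASV20 is the node subtending (((((((ASV52,ASV24),(ASV40,(ASV3,ASV63)),ASV13),ASV67),(ASV49,ASV1)),ASV20,(ASV59,ASV53)),ASV39,ASV54),((ASV46,(ASV19,ASV15)),(ASV57,(ASV48,ASV2,ASV31)))).
That clade contains 21 terminal taxa: ASV1, ASV13, ASV15, ASV19, ASV2, ASV20, ASV24, ASV3, ASV31, ASV39, ASV40, ASV46, ASV48, ASV49, ASV52, ASV53, ASV54, ASV57, ASV59, ASV63, ASV67.

21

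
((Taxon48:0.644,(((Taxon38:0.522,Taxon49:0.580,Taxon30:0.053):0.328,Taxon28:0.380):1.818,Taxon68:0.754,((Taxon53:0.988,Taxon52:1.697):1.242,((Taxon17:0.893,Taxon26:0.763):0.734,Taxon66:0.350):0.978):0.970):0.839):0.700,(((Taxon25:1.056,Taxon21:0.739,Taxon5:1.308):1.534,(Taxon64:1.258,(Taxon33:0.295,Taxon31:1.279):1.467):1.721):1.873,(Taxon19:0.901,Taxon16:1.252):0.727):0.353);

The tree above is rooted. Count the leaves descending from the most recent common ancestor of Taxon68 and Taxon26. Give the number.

The MRCA of Taxon68 and Taxon26 is the node subtending (((Taxon38,Taxon49,Taxon30),Taxon28),Taxon68,((Taxon53,Taxon52),((Taxon17,Taxon26),Taxon66))).
That clade contains 10 terminal taxa: Taxon17, Taxon26, Taxon28, Taxon30, Taxon38, Taxon49, Taxon52, Taxon53, Taxon66, Taxon68.

10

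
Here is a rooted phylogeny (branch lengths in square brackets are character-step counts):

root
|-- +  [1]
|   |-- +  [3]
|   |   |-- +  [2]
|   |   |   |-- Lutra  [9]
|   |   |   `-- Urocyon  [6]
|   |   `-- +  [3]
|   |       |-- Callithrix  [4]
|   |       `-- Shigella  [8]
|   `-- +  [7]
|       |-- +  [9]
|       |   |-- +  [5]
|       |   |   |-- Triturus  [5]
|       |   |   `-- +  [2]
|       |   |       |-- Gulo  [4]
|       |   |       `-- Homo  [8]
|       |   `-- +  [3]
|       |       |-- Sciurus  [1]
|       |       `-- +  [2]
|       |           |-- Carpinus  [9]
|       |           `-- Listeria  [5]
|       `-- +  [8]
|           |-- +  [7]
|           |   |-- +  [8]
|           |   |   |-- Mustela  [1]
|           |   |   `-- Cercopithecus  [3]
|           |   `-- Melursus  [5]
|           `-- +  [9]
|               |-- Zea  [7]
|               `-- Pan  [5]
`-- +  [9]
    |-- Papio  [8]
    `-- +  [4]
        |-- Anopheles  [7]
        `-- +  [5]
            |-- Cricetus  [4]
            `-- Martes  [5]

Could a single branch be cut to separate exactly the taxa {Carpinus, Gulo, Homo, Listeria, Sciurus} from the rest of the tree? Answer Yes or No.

No

The MRCA of the listed taxa subtends ((Triturus,(Gulo,Homo)),(Sciurus,(Carpinus,Listeria))).
That clade also contains Triturus, which is not in the proposed group, so the group is not monophyletic.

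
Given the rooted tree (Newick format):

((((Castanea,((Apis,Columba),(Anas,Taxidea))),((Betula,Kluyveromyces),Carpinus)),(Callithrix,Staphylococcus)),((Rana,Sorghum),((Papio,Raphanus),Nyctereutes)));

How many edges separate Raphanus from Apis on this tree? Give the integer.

The MRCA of Raphanus and Apis is the root of the tree.
From Raphanus up to that node: 4 branches. From Apis up to the same node: 6 branches. Total: 4 + 6 = 10.

10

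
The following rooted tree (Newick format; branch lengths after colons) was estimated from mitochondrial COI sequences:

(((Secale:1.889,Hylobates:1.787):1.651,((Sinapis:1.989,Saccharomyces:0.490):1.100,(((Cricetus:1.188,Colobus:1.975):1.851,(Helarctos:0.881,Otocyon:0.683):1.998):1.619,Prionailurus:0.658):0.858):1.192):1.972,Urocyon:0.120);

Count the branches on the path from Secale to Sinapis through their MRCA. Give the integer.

5

The MRCA of Secale and Sinapis is the node subtending ((Secale,Hylobates),((Sinapis,Saccharomyces),(((Cricetus,Colobus),(Helarctos,Otocyon)),Prionailurus))).
From Secale up to that node: 2 branches. From Sinapis up to the same node: 3 branches. Total: 2 + 3 = 5.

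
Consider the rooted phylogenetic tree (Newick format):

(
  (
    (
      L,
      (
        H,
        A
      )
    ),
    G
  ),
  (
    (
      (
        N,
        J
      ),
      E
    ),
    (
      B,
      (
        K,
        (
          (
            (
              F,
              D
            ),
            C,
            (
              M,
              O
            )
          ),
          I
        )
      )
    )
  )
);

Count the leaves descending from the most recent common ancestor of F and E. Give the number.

11

The MRCA of F and E is the node subtending (((N,J),E),(B,(K,(((F,D),C,(M,O)),I)))).
That clade contains 11 terminal taxa: B, C, D, E, F, I, J, K, M, N, O.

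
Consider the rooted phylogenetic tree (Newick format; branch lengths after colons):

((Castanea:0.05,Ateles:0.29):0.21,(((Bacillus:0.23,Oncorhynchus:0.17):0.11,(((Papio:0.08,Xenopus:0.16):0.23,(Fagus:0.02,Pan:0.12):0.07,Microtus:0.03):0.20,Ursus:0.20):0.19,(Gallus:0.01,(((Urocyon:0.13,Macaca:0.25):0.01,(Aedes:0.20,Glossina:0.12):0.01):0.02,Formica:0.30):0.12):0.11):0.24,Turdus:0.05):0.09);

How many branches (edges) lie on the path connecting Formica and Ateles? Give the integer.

7

The MRCA of Formica and Ateles is the root of the tree.
From Formica up to that node: 5 branches. From Ateles up to the same node: 2 branches. Total: 5 + 2 = 7.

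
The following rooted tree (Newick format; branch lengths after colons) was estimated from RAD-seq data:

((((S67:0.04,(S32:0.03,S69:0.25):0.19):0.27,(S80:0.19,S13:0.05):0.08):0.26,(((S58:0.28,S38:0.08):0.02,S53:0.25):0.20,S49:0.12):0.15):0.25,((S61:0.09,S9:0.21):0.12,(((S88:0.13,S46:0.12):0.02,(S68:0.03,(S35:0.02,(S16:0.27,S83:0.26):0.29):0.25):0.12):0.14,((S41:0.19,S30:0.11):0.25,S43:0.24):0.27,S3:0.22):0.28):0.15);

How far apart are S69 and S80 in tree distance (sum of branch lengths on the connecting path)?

0.98

The path runs S69 → … → MRCA → … → S80; the MRCA is the node subtending ((S67,(S32,S69)),(S80,S13)).
Branch lengths along that path: 0.25 + 0.19 + 0.27 + 0.08 + 0.19 = 0.98.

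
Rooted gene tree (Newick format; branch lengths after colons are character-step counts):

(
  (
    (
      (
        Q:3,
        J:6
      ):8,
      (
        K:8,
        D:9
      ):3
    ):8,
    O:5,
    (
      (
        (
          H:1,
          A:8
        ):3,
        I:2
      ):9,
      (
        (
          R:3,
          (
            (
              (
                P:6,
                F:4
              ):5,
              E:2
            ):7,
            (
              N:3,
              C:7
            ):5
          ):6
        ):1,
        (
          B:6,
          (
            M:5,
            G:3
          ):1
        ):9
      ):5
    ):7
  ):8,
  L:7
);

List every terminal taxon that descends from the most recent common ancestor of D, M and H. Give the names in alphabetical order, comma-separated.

A, B, C, D, E, F, G, H, I, J, K, M, N, O, P, Q, R

Tracing D: it sits inside (K,D).
Tracing M: it sits inside (M,G).
Tracing H: it sits inside (H,A).
The smallest clade enclosing all 3 is (((Q,J),(K,D)),O,(((H,A),I),((R,(((P,F),E),(N,C))),(B,(M,G))))); the answer is its 17 terminal taxa in alphabetical order.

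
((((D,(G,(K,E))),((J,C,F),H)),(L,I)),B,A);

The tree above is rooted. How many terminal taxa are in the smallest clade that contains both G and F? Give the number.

8

The MRCA of G and F is the node subtending ((D,(G,(K,E))),((J,C,F),H)).
That clade contains 8 terminal taxa: C, D, E, F, G, H, J, K.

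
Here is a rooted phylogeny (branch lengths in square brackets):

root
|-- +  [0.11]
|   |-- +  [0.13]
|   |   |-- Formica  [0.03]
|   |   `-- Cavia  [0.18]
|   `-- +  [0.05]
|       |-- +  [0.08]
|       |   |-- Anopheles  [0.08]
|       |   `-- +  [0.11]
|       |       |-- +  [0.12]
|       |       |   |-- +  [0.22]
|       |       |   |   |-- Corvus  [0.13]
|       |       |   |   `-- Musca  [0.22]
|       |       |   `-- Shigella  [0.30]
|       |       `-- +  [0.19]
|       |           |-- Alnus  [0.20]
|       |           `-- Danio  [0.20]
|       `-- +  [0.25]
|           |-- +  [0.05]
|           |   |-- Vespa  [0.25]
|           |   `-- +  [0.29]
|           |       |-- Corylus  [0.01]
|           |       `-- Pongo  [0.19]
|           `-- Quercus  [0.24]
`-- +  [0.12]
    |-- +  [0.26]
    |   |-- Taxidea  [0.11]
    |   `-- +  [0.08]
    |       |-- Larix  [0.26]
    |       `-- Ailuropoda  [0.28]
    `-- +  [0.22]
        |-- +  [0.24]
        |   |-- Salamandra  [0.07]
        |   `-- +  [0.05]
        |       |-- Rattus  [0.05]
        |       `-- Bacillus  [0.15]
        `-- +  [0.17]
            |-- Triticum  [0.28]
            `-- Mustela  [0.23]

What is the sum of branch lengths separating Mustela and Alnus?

1.48

The path runs Mustela → … → MRCA → … → Alnus; the MRCA is the root of the tree.
Branch lengths along that path: 0.23 + 0.17 + 0.22 + 0.12 + 0.11 + 0.05 + 0.08 + 0.11 + 0.19 + 0.20 = 1.48.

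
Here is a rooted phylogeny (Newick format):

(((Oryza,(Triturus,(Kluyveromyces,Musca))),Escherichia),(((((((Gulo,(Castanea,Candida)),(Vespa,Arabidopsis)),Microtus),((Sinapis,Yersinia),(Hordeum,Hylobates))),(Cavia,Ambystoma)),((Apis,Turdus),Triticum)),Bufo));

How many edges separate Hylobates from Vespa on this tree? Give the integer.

7

The MRCA of Hylobates and Vespa is the node subtending ((((Gulo,(Castanea,Candida)),(Vespa,Arabidopsis)),Microtus),((Sinapis,Yersinia),(Hordeum,Hylobates))).
From Hylobates up to that node: 3 branches. From Vespa up to the same node: 4 branches. Total: 3 + 4 = 7.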